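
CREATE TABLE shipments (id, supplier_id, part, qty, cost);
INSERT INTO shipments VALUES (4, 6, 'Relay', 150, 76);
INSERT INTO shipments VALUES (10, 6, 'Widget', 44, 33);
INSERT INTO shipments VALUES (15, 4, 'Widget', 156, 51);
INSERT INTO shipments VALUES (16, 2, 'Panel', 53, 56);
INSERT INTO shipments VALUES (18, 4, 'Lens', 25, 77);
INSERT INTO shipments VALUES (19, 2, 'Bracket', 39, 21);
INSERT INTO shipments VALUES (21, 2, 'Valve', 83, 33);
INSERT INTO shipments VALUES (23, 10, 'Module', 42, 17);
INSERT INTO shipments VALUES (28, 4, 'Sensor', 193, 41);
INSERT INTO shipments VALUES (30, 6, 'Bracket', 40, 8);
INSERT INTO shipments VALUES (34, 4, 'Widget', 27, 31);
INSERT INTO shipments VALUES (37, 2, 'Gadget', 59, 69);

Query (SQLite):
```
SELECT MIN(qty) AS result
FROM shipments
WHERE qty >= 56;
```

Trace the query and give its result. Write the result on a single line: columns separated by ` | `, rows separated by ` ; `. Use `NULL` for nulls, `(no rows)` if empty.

Rows where qty >= 56 → qty values: [150, 156, 83, 193, 59].
MIN of non-NULL values = 59.

59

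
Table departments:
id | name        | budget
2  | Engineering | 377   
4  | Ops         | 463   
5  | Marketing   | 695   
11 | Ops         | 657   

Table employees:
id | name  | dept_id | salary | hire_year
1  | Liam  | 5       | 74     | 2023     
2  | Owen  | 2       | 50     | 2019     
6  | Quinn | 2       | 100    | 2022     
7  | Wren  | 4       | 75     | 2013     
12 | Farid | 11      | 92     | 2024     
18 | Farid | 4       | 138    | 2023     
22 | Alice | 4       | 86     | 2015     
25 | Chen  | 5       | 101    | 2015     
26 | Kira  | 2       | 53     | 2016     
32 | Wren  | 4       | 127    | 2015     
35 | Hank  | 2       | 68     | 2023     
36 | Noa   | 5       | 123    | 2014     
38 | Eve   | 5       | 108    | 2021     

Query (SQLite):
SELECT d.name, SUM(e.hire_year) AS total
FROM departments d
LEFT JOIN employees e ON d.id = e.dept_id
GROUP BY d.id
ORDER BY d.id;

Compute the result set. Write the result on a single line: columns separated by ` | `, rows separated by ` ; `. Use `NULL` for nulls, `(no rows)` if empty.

LEFT JOIN keeps every departments row; unmatched ones get NULL for employees columns.
Group by departments.id and compute SUM(e.hire_year). SUM over an all-NULL group is NULL.
  2: ids {2, 6, 26, 35} → SUM(e.hire_year)=8080
  4: ids {7, 18, 22, 32} → SUM(e.hire_year)=8066
  5: ids {1, 25, 36, 38} → SUM(e.hire_year)=8073
  11: ids {12} → SUM(e.hire_year)=2024

Engineering | 8080 ; Ops | 8066 ; Marketing | 8073 ; Ops | 2024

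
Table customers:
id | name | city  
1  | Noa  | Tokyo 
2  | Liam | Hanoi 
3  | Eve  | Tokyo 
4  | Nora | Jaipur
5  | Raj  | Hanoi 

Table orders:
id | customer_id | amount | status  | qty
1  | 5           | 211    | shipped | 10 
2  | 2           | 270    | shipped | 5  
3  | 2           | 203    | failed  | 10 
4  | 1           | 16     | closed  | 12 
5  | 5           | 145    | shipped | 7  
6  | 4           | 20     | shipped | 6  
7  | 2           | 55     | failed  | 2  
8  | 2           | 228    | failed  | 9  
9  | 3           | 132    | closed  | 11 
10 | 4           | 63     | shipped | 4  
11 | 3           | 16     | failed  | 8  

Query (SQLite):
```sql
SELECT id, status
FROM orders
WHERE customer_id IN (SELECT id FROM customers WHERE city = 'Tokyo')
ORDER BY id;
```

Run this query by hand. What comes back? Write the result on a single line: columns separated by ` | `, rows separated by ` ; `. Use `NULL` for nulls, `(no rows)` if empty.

Inner query: customers.id where city = 'Tokyo'.
Outer: keep orders rows whose customer_id is in that set.
Inner query → {1, 3}

4 | closed ; 9 | closed ; 11 | failed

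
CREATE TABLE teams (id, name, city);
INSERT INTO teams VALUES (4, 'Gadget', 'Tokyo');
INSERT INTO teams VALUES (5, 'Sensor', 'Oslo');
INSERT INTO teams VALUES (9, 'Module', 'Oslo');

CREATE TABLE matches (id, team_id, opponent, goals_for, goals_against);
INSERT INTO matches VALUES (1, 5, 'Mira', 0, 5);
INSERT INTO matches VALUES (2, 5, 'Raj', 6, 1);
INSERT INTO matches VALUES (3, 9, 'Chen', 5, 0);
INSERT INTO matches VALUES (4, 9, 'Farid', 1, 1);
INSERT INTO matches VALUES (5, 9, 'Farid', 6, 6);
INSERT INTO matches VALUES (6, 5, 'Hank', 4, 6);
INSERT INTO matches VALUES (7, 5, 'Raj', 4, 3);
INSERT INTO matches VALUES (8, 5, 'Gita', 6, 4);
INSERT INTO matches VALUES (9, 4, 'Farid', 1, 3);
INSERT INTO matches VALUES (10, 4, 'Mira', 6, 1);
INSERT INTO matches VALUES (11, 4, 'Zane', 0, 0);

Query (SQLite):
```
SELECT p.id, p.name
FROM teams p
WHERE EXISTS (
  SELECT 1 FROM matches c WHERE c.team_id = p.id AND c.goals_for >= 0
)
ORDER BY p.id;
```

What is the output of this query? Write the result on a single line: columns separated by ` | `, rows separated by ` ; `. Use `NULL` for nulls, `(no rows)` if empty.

For each teams row, check whether any matches with matching team_id has goals_for >= 0.
Keep rows where that is true.

4 | Gadget ; 5 | Sensor ; 9 | Module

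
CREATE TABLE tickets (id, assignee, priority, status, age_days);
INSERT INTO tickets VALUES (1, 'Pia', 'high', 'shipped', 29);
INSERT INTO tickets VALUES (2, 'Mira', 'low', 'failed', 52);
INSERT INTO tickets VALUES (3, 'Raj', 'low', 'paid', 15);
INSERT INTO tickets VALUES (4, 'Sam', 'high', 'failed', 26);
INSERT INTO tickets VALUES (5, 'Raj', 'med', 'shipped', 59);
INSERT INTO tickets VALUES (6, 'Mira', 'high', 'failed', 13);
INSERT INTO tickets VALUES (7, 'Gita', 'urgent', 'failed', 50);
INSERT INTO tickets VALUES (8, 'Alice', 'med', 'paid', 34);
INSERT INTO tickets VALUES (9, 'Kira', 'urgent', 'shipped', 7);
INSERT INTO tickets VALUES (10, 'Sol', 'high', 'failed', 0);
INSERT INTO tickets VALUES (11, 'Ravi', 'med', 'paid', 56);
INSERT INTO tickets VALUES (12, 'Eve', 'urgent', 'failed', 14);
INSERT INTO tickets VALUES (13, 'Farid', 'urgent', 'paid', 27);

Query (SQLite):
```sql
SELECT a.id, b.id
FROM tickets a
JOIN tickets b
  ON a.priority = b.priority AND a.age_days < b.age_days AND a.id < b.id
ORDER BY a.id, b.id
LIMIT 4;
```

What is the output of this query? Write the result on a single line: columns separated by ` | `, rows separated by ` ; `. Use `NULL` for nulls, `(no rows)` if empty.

Pairs (a,b) with same priority, a.age_days < b.age_days, a.id < b.id.
priority groups: high:{1,4,6,10} low:{2,3} med:{5,8,11} urgent:{7,9,12,13}
Ordered by (a.id, b.id); first 4.

8 | 11 ; 9 | 12 ; 9 | 13 ; 12 | 13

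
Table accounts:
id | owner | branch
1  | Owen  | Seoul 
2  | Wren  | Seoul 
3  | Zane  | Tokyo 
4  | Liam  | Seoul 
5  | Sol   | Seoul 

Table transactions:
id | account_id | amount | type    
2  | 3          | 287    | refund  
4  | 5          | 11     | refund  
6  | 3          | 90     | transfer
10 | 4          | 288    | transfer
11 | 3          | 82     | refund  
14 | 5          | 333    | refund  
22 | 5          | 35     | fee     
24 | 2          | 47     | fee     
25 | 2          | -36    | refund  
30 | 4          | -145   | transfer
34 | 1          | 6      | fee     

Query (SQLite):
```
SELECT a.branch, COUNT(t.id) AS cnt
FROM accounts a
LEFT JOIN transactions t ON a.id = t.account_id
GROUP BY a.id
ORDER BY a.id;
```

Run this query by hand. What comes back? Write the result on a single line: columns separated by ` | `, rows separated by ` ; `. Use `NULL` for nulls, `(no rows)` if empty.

LEFT JOIN keeps every accounts row; unmatched ones get NULL for transactions columns.
Group by accounts.id and compute COUNT(t.id). COUNT(col) of an all-NULL group is 0.
  1: ids {34} → COUNT(t.id)=1
  2: ids {24, 25} → COUNT(t.id)=2
  3: ids {2, 6, 11} → COUNT(t.id)=3
  4: ids {10, 30} → COUNT(t.id)=2
  5: ids {4, 14, 22} → COUNT(t.id)=3

Seoul | 1 ; Seoul | 2 ; Tokyo | 3 ; Seoul | 2 ; Seoul | 3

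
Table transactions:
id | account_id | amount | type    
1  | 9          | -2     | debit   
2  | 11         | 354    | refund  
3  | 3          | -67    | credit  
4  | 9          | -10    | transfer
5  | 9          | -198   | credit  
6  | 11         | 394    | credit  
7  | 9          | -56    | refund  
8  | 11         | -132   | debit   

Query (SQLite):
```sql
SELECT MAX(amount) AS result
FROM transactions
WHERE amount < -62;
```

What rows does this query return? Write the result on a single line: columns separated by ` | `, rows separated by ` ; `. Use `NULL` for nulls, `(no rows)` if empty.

Rows where amount < -62 → amount values: [-67, -198, -132].
MAX of non-NULL values = -67.

-67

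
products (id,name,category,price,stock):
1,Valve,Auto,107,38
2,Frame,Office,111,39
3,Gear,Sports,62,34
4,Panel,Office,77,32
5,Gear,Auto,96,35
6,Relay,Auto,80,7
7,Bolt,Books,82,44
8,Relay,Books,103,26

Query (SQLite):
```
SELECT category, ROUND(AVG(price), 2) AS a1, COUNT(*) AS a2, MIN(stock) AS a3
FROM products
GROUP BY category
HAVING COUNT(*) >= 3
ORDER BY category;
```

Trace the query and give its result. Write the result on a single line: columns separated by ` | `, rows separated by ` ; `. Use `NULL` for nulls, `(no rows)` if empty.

Group products by category.
Per group compute: ROUND(AVG(price), 2), COUNT(*), MIN(stock).
HAVING: drop groups with fewer than 3 rows.
  Auto: ids {1, 5, 6} → ROUND(AVG(price), 2)=94.33, COUNT(*)=3, MIN(stock)=7
  Books: ids {7, 8} → ROUND(AVG(price), 2)=92.5, COUNT(*)=2, MIN(stock)=26
  Office: ids {2, 4} → ROUND(AVG(price), 2)=94, COUNT(*)=2, MIN(stock)=32
  Sports: ids {3} → ROUND(AVG(price), 2)=62, COUNT(*)=1, MIN(stock)=34

Auto | 94.33 | 3 | 7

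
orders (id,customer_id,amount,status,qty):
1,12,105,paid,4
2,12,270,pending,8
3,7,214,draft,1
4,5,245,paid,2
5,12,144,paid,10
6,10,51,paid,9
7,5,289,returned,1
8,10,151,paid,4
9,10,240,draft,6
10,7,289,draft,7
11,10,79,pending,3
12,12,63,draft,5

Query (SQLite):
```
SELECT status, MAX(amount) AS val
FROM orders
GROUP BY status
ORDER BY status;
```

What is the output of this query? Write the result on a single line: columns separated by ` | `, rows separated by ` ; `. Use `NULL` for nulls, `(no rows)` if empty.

draft | 289 ; paid | 245 ; pending | 270 ; returned | 289

Partition orders by status; compute MAX(amount) within each group.
  draft: ids {3, 9, 10, 12} → MAX(amount)=289
  paid: ids {1, 4, 5, 6, 8} → MAX(amount)=245
  pending: ids {2, 11} → MAX(amount)=270
  returned: ids {7} → MAX(amount)=289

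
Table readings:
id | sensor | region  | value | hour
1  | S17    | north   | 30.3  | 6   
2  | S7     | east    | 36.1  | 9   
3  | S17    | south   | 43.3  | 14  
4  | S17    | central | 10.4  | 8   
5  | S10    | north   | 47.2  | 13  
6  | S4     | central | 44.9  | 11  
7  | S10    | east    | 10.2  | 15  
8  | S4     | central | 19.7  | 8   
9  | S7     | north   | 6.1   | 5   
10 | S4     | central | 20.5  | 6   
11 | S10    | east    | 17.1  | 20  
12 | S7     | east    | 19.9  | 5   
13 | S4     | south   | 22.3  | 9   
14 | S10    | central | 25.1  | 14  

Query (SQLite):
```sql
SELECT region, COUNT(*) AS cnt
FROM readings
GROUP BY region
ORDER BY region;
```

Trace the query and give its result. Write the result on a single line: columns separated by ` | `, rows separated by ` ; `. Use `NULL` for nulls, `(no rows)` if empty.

Partition readings by region; compute COUNT(*) within each group.
  central: ids {4, 6, 8, 10, 14} → COUNT(*)=5
  east: ids {2, 7, 11, 12} → COUNT(*)=4
  north: ids {1, 5, 9} → COUNT(*)=3
  south: ids {3, 13} → COUNT(*)=2

central | 5 ; east | 4 ; north | 3 ; south | 2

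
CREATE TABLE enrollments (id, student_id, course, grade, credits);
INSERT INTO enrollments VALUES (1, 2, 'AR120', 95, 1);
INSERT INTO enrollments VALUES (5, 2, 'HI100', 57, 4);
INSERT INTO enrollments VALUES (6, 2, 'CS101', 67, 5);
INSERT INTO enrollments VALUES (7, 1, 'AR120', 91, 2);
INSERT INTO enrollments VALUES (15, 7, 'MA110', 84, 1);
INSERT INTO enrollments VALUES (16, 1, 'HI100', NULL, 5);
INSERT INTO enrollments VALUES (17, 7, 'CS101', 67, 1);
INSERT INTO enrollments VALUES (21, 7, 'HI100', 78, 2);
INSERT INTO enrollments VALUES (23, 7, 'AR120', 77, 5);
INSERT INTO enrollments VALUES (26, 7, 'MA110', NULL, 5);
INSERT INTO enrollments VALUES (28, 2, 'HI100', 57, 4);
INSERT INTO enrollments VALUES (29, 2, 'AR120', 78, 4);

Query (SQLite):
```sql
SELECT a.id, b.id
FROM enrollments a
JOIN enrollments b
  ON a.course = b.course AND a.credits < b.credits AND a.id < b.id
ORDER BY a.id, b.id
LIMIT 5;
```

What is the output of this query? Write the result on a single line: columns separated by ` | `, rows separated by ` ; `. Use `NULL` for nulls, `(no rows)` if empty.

1 | 7 ; 1 | 23 ; 1 | 29 ; 5 | 16 ; 7 | 23

Pairs (a,b) with same course, a.credits < b.credits, a.id < b.id.
course groups: AR120:{1,7,23,29} CS101:{6,17} HI100:{5,16,21,28} MA110:{15,26}
Ordered by (a.id, b.id); first 5.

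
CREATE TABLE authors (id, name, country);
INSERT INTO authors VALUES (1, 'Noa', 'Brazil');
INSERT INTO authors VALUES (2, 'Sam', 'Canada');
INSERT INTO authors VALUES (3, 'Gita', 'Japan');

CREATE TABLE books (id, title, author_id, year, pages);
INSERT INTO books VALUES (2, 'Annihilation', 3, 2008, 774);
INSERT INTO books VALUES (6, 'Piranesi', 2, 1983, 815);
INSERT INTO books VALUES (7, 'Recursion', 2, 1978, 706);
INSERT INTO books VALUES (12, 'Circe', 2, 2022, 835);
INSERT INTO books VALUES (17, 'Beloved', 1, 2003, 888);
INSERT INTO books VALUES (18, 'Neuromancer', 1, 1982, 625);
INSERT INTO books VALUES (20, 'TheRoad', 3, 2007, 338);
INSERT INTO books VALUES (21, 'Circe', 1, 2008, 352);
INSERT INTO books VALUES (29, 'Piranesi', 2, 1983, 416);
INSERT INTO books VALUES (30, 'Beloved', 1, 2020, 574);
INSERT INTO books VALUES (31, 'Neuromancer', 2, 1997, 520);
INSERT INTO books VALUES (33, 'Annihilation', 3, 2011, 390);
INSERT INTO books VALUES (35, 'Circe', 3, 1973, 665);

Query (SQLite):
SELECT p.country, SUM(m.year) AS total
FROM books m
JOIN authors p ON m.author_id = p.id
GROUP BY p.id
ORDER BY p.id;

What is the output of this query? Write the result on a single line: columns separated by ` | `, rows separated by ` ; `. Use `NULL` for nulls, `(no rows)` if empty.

Join each books row to its authors via author_id.
Group joined rows by authors.id; compute SUM(m.year) per group.
  1: ids {17, 18, 21, 30} → SUM(m.year)=8013
  2: ids {6, 7, 12, 29, 31} → SUM(m.year)=9963
  3: ids {2, 20, 33, 35} → SUM(m.year)=7999

Brazil | 8013 ; Canada | 9963 ; Japan | 7999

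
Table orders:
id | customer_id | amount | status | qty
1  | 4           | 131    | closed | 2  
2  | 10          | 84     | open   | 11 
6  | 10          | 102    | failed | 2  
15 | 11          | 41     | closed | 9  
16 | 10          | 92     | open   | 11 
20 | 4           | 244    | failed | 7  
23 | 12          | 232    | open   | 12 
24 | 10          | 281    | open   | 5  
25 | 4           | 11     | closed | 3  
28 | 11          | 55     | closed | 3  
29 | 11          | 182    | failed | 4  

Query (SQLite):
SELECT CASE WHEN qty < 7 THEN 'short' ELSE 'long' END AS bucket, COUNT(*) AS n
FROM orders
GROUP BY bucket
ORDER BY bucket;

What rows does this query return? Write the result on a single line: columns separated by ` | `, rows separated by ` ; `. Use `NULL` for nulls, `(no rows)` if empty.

Bucket rows by qty < 7 → 'short' else 'long'; count each bucket.

long | 5 ; short | 6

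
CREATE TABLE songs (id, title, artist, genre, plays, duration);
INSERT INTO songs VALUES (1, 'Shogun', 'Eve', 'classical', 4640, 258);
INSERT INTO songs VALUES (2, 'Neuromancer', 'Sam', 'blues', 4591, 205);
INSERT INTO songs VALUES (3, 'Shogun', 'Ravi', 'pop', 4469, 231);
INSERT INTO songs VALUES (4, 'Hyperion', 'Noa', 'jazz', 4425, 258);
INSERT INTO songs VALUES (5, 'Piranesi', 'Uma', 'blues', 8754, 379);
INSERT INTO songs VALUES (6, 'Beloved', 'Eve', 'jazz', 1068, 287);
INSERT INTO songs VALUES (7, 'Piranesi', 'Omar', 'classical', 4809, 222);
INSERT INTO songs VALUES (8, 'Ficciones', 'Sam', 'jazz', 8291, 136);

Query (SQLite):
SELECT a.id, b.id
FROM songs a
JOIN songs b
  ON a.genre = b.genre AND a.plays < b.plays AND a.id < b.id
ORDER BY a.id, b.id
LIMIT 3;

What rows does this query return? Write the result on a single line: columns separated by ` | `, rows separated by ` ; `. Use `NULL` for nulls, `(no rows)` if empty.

Pairs (a,b) with same genre, a.plays < b.plays, a.id < b.id.
genre groups: blues:{2,5} classical:{1,7} jazz:{4,6,8} pop:{3}
Ordered by (a.id, b.id); first 3.

1 | 7 ; 2 | 5 ; 4 | 8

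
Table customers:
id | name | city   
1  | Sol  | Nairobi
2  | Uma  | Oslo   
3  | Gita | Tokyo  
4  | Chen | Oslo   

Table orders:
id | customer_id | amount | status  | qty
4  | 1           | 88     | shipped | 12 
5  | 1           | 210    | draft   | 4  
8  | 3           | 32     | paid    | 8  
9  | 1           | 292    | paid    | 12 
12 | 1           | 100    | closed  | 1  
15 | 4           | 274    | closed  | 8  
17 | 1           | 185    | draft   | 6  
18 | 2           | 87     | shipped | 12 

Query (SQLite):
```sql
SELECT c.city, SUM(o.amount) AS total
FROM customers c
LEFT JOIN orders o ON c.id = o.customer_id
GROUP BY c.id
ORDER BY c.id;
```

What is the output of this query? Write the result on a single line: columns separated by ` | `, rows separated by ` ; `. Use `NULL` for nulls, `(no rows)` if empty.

LEFT JOIN keeps every customers row; unmatched ones get NULL for orders columns.
Group by customers.id and compute SUM(o.amount). SUM over an all-NULL group is NULL.
  1: ids {4, 5, 9, 12, 17} → SUM(o.amount)=875
  2: ids {18} → SUM(o.amount)=87
  3: ids {8} → SUM(o.amount)=32
  4: ids {15} → SUM(o.amount)=274

Nairobi | 875 ; Oslo | 87 ; Tokyo | 32 ; Oslo | 274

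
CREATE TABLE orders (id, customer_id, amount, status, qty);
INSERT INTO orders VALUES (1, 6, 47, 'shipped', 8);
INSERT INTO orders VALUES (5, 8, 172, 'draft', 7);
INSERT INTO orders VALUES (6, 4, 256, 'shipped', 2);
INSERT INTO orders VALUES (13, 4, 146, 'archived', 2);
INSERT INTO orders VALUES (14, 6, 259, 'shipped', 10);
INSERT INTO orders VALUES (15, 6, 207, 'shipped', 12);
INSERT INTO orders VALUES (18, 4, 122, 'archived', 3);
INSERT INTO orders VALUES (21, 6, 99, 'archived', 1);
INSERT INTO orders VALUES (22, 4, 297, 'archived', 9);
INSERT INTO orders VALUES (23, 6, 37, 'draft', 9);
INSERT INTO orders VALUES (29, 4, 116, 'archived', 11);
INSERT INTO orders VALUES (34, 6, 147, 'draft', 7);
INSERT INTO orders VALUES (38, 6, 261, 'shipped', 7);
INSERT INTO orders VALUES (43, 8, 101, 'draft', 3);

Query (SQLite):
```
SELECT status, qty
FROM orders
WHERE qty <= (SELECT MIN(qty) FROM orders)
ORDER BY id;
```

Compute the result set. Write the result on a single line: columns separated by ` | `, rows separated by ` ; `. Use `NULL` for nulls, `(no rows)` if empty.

Scalar subquery: MIN(qty) over all orders rows = 1.
Keep rows where qty <= that value.

archived | 1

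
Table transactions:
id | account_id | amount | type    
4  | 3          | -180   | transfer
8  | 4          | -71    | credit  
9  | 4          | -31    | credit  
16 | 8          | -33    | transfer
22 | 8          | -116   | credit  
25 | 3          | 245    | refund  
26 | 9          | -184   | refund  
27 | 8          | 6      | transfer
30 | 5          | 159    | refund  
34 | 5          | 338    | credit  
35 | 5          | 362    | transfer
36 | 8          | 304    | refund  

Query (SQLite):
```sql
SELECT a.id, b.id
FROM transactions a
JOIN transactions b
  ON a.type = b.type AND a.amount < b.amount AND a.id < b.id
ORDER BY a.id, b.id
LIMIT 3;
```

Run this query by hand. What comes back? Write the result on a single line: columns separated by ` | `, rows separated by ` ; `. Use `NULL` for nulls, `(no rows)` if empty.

Pairs (a,b) with same type, a.amount < b.amount, a.id < b.id.
type groups: credit:{8,9,22,34} refund:{25,26,30,36} transfer:{4,16,27,35}
Ordered by (a.id, b.id); first 3.

4 | 16 ; 4 | 27 ; 4 | 35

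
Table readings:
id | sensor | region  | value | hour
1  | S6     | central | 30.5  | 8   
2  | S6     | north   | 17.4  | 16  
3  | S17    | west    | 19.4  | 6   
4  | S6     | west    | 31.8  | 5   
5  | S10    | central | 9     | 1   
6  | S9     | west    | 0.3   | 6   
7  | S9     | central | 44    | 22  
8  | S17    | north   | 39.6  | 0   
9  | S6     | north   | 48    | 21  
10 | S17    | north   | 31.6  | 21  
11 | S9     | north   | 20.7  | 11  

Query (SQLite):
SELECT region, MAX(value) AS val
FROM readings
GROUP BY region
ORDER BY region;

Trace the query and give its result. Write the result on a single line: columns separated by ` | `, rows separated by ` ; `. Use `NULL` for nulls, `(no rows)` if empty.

central | 44 ; north | 48 ; west | 31.8

Partition readings by region; compute MAX(value) within each group.
  central: ids {1, 5, 7} → MAX(value)=44
  north: ids {2, 8, 9, 10, 11} → MAX(value)=48
  west: ids {3, 4, 6} → MAX(value)=31.8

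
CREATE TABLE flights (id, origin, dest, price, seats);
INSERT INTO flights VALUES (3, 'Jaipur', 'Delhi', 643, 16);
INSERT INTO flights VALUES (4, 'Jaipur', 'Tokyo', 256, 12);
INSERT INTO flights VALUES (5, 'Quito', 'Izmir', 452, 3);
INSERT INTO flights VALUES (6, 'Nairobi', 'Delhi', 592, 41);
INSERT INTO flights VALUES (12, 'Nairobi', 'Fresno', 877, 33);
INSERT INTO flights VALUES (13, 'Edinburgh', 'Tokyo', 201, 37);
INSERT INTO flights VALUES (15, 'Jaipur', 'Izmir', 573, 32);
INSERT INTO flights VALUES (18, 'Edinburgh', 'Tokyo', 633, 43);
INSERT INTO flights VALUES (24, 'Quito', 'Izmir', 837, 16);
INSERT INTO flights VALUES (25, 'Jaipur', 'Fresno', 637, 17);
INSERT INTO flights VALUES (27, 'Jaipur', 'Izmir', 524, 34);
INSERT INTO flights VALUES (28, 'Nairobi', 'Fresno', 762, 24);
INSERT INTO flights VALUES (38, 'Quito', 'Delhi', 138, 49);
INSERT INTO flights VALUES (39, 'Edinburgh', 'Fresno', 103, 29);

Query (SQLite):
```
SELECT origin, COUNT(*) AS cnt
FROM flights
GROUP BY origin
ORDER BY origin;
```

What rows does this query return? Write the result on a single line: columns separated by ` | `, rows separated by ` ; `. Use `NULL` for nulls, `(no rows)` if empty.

Edinburgh | 3 ; Jaipur | 5 ; Nairobi | 3 ; Quito | 3

Partition flights by origin; compute COUNT(*) within each group.
  Edinburgh: ids {13, 18, 39} → COUNT(*)=3
  Jaipur: ids {3, 4, 15, 25, 27} → COUNT(*)=5
  Nairobi: ids {6, 12, 28} → COUNT(*)=3
  Quito: ids {5, 24, 38} → COUNT(*)=3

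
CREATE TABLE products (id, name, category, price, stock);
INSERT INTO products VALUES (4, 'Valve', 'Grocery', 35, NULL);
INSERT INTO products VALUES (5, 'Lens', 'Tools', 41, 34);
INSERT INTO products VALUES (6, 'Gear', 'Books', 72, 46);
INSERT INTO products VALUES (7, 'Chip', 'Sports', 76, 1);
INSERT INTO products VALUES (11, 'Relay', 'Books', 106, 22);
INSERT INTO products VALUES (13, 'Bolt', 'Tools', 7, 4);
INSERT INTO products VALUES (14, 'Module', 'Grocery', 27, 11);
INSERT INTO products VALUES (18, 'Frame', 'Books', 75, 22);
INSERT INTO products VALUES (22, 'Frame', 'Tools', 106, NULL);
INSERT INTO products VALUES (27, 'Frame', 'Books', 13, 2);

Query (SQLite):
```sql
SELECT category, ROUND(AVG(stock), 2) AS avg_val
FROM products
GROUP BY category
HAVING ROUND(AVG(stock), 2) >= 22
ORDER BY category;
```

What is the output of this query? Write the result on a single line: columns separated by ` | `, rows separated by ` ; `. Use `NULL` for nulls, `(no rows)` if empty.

Books | 23

Partition products by category; compute ROUND(AVG(stock), 2) within each group.
HAVING: keep groups where ROUND(AVG(stock), 2) >= 22.
  Books: ids {6, 11, 18, 27} → ROUND(AVG(stock), 2)=23
  Grocery: ids {4, 14} → ROUND(AVG(stock), 2)=11
  Sports: ids {7} → ROUND(AVG(stock), 2)=1
  Tools: ids {5, 13, 22} → ROUND(AVG(stock), 2)=19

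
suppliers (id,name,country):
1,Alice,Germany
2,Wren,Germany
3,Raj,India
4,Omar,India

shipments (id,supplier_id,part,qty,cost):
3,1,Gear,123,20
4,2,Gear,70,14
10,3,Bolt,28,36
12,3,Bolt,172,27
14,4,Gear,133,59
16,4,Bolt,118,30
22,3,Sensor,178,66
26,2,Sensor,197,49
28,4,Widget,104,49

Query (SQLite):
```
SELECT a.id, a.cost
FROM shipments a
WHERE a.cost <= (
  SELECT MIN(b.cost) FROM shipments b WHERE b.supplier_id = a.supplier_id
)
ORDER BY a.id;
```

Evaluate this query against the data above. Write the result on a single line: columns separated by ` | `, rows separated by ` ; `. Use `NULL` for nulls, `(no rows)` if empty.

3 | 20 ; 4 | 14 ; 12 | 27 ; 16 | 30

For each shipments row a, compute MIN(cost) over rows sharing a.supplier_id.
Keep row a if a.cost <= that per-group MIN.
  supplier_id=1: MIN(cost) = 20
  supplier_id=2: MIN(cost) = 14
  supplier_id=3: MIN(cost) = 27
  supplier_id=4: MIN(cost) = 30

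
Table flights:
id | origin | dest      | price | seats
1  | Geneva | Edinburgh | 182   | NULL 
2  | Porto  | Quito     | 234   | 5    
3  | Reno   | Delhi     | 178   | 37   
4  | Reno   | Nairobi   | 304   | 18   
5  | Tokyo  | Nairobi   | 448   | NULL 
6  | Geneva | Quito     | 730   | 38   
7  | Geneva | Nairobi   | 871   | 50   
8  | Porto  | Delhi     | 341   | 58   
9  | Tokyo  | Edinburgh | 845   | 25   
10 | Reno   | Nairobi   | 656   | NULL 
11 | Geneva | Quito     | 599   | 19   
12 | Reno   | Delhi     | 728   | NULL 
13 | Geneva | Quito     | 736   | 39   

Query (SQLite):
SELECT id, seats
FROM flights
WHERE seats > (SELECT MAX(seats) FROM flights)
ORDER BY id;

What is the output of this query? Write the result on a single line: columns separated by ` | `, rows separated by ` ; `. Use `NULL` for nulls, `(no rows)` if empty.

Scalar subquery: MAX(seats) over all flights rows = 58.
Keep rows where seats > that value.

(no rows)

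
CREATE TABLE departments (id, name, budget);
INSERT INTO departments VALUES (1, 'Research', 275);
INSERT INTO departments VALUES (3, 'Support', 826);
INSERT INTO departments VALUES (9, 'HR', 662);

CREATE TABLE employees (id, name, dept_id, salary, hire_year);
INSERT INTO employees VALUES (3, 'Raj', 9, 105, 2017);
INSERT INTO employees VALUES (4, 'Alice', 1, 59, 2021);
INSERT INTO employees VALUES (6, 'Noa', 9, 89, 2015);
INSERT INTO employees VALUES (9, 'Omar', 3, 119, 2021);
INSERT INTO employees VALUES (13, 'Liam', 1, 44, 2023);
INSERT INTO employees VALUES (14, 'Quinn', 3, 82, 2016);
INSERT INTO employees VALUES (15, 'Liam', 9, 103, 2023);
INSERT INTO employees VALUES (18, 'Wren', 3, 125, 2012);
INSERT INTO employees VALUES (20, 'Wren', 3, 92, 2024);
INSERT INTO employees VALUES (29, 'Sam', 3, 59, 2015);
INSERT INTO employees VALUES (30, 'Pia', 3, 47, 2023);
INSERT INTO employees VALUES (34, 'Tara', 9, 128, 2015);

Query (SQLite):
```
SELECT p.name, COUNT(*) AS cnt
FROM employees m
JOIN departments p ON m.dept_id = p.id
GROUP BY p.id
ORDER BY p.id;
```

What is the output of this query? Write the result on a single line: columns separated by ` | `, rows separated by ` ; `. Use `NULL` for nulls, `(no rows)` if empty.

Research | 2 ; Support | 6 ; HR | 4

Join each employees row to its departments via dept_id.
Group joined rows by departments.id; compute COUNT(*) per group.
  1: ids {4, 13} → COUNT(*)=2
  3: ids {9, 14, 18, 20, 29, 30} → COUNT(*)=6
  9: ids {3, 6, 15, 34} → COUNT(*)=4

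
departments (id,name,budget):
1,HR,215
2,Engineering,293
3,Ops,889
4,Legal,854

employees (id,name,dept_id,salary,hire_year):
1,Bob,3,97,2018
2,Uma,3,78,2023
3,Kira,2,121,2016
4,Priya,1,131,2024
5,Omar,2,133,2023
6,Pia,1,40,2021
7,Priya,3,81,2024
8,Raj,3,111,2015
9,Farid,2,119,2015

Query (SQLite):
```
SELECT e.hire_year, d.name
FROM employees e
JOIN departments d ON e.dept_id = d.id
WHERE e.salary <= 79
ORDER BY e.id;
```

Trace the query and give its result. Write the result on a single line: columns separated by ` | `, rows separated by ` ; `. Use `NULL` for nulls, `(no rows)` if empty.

2023 | Ops ; 2021 | HR

Each employees row matches the departments row where dept_id = departments.id.
Then keep rows with e.salary <= 79.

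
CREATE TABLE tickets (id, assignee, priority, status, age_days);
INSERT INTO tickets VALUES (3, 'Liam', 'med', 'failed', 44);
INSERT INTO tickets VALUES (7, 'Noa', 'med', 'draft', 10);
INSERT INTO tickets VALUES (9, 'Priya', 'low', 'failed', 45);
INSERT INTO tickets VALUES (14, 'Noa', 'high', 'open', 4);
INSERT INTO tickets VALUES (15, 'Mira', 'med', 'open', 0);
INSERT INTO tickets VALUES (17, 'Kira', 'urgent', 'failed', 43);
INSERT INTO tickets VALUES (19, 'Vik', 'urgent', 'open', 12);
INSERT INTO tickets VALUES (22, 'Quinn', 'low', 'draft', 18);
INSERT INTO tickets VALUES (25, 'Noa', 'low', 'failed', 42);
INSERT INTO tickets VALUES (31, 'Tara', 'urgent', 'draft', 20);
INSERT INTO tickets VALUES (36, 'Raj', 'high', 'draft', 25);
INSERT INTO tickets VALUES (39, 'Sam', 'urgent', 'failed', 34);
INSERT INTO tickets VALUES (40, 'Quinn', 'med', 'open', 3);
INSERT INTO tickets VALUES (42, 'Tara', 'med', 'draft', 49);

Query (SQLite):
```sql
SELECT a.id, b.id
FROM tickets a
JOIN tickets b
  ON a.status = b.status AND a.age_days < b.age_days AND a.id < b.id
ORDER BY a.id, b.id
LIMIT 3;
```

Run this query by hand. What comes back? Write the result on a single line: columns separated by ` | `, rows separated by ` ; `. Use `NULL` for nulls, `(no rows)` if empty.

3 | 9 ; 7 | 22 ; 7 | 31

Pairs (a,b) with same status, a.age_days < b.age_days, a.id < b.id.
status groups: draft:{7,22,31,36,42} failed:{3,9,17,25,39} open:{14,15,19,40}
Ordered by (a.id, b.id); first 3.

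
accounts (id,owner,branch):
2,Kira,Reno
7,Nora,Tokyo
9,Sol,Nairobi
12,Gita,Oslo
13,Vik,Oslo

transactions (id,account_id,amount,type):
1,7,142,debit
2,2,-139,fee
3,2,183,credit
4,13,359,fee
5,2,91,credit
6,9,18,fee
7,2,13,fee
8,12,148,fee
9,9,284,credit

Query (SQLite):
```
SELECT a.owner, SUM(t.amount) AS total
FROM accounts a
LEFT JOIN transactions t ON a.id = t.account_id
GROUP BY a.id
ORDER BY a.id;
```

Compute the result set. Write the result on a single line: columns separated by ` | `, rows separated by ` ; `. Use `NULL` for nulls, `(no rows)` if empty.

Kira | 148 ; Nora | 142 ; Sol | 302 ; Gita | 148 ; Vik | 359

LEFT JOIN keeps every accounts row; unmatched ones get NULL for transactions columns.
Group by accounts.id and compute SUM(t.amount). SUM over an all-NULL group is NULL.
  2: ids {2, 3, 5, 7} → SUM(t.amount)=148
  7: ids {1} → SUM(t.amount)=142
  9: ids {6, 9} → SUM(t.amount)=302
  12: ids {8} → SUM(t.amount)=148
  13: ids {4} → SUM(t.amount)=359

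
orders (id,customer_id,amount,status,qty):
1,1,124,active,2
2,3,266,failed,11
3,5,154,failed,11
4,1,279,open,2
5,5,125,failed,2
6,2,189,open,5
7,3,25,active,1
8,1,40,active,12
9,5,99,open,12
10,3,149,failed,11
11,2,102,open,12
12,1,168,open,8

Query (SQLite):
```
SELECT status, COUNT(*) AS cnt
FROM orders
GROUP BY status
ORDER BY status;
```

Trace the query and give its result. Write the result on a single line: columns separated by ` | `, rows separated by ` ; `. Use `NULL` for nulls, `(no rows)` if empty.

active | 3 ; failed | 4 ; open | 5

Partition orders by status; compute COUNT(*) within each group.
  active: ids {1, 7, 8} → COUNT(*)=3
  failed: ids {2, 3, 5, 10} → COUNT(*)=4
  open: ids {4, 6, 9, 11, 12} → COUNT(*)=5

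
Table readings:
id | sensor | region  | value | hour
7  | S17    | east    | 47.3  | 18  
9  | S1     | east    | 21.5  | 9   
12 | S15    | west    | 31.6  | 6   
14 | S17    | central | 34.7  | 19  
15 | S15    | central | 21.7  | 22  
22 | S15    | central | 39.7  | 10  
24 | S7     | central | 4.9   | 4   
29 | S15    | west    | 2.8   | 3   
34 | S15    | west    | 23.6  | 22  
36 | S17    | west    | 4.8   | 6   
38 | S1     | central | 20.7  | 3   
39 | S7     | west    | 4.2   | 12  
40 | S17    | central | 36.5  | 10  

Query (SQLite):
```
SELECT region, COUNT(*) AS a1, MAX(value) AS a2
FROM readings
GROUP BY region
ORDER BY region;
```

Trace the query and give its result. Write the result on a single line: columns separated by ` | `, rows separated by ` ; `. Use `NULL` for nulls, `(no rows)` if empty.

Group readings by region.
Per group compute: COUNT(*), MAX(value).
  central: ids {14, 15, 22, 24, 38, 40} → COUNT(*)=6, MAX(value)=39.7
  east: ids {7, 9} → COUNT(*)=2, MAX(value)=47.3
  west: ids {12, 29, 34, 36, 39} → COUNT(*)=5, MAX(value)=31.6

central | 6 | 39.7 ; east | 2 | 47.3 ; west | 5 | 31.6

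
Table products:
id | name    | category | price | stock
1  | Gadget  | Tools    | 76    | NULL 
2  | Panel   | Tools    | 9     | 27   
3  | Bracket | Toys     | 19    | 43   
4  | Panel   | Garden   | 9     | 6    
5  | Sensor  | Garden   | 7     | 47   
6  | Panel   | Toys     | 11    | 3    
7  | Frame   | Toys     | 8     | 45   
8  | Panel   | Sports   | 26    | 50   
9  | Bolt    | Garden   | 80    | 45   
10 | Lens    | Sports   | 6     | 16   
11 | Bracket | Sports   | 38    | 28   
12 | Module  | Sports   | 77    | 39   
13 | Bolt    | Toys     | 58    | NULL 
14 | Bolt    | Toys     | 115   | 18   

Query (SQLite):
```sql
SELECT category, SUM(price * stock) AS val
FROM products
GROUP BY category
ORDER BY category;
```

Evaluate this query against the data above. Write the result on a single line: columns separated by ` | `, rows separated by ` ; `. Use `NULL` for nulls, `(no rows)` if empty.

For each row compute price * stock.
Group by category; take SUM of the expression per group.
  Garden: ids {4, 5, 9} → SUM(price * stock)=3983
  Sports: ids {8, 10, 11, 12} → SUM(price * stock)=5463
  Tools: ids {1, 2} → SUM(price * stock)=243
  Toys: ids {3, 6, 7, 13, 14} → SUM(price * stock)=3280

Garden | 3983 ; Sports | 5463 ; Tools | 243 ; Toys | 3280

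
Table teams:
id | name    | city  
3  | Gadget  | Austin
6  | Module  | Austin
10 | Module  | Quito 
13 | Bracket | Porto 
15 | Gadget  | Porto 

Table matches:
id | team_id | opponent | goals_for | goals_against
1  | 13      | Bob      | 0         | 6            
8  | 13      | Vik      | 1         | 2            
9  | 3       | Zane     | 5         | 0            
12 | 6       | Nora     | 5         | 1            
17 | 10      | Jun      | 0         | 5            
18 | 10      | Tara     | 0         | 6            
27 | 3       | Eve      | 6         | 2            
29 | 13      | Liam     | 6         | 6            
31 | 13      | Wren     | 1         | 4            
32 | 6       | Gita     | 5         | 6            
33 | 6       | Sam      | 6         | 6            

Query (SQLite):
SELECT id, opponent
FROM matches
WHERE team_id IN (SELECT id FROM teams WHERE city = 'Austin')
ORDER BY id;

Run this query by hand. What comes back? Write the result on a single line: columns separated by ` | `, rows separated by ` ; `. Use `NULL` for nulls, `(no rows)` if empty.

9 | Zane ; 12 | Nora ; 27 | Eve ; 32 | Gita ; 33 | Sam

Inner query: teams.id where city = 'Austin'.
Outer: keep matches rows whose team_id is in that set.
Inner query → {3, 6}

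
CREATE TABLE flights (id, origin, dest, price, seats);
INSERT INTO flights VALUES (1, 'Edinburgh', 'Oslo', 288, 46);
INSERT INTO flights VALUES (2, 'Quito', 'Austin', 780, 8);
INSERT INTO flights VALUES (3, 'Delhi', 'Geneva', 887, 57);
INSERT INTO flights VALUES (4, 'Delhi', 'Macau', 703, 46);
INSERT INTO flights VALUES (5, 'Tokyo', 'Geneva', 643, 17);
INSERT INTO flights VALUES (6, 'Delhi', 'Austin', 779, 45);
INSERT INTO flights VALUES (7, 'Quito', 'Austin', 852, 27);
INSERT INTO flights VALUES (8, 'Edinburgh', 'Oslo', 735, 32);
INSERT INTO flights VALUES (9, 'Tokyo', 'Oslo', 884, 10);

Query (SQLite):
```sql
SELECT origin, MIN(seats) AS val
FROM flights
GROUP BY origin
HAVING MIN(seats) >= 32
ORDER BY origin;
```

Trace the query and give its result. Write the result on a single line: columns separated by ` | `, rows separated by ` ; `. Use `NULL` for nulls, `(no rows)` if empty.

Partition flights by origin; compute MIN(seats) within each group.
HAVING: keep groups where MIN(seats) >= 32.
  Delhi: ids {3, 4, 6} → MIN(seats)=45
  Edinburgh: ids {1, 8} → MIN(seats)=32
  Quito: ids {2, 7} → MIN(seats)=8
  Tokyo: ids {5, 9} → MIN(seats)=10

Delhi | 45 ; Edinburgh | 32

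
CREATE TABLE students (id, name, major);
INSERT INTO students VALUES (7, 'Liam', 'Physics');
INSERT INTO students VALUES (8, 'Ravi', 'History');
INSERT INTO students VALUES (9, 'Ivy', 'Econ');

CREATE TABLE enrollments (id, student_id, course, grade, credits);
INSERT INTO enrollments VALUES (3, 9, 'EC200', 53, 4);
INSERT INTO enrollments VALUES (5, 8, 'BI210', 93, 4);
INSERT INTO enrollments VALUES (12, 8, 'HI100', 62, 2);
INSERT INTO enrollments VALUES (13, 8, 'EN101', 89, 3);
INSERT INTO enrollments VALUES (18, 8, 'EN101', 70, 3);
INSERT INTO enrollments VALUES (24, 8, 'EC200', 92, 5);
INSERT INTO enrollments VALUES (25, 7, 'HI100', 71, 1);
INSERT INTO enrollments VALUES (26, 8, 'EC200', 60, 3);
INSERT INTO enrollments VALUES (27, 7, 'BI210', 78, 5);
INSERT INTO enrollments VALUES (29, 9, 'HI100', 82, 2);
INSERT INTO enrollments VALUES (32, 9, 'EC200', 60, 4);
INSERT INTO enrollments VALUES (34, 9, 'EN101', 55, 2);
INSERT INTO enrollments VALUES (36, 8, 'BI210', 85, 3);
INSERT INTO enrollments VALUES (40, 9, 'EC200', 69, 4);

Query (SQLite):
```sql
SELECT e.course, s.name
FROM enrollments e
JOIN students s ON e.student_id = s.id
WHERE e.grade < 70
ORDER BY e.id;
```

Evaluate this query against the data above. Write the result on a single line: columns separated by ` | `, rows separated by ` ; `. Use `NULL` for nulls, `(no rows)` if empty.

EC200 | Ivy ; HI100 | Ravi ; EC200 | Ravi ; EC200 | Ivy ; EN101 | Ivy ; EC200 | Ivy

Each enrollments row matches the students row where student_id = students.id.
Then keep rows with e.grade < 70.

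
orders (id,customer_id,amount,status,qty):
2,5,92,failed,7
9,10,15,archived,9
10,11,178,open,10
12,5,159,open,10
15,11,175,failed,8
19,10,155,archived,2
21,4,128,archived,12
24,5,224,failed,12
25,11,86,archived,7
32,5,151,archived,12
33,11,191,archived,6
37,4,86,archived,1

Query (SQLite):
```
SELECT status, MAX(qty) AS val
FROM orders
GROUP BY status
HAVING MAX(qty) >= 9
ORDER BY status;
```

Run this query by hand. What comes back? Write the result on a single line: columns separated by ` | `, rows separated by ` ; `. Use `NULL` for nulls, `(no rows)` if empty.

archived | 12 ; failed | 12 ; open | 10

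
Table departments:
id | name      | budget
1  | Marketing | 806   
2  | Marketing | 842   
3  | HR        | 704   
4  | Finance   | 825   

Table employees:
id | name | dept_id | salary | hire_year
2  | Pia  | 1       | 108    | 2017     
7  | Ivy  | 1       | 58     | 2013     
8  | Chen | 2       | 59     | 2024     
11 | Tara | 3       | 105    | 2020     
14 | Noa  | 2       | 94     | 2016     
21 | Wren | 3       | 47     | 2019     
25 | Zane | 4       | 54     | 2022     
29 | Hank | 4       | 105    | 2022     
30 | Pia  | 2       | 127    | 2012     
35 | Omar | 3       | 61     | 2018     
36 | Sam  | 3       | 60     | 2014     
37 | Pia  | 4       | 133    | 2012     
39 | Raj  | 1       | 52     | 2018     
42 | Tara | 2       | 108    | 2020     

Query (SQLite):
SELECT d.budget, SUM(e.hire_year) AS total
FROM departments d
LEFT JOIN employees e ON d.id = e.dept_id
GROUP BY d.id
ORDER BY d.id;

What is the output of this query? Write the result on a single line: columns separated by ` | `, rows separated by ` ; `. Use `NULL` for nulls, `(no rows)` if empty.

LEFT JOIN keeps every departments row; unmatched ones get NULL for employees columns.
Group by departments.id and compute SUM(e.hire_year). SUM over an all-NULL group is NULL.
  1: ids {2, 7, 39} → SUM(e.hire_year)=6048
  2: ids {8, 14, 30, 42} → SUM(e.hire_year)=8072
  3: ids {11, 21, 35, 36} → SUM(e.hire_year)=8071
  4: ids {25, 29, 37} → SUM(e.hire_year)=6056

806 | 6048 ; 842 | 8072 ; 704 | 8071 ; 825 | 6056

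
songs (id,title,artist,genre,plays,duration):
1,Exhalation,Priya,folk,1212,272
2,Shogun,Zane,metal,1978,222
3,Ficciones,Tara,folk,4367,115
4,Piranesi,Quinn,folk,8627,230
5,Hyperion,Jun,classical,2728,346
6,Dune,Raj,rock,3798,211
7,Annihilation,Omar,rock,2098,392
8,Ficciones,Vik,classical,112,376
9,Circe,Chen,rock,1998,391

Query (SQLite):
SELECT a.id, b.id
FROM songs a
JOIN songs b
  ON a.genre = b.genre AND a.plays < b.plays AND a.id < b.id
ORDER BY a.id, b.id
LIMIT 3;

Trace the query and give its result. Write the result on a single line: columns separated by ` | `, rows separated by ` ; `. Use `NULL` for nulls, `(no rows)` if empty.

Pairs (a,b) with same genre, a.plays < b.plays, a.id < b.id.
genre groups: classical:{5,8} folk:{1,3,4} metal:{2} rock:{6,7,9}
Ordered by (a.id, b.id); first 3.

1 | 3 ; 1 | 4 ; 3 | 4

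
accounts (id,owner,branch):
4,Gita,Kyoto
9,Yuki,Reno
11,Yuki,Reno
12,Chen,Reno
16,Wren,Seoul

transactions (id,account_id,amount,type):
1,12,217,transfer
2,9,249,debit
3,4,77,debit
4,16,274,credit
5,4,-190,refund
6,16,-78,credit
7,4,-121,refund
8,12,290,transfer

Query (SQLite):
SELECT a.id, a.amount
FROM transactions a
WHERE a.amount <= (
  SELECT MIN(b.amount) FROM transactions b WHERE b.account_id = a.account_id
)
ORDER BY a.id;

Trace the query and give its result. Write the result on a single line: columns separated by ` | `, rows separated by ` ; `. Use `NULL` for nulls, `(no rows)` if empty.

1 | 217 ; 2 | 249 ; 5 | -190 ; 6 | -78

For each transactions row a, compute MIN(amount) over rows sharing a.account_id.
Keep row a if a.amount <= that per-group MIN.
  account_id=4: MIN(amount) = -190
  account_id=9: MIN(amount) = 249
  account_id=12: MIN(amount) = 217
  account_id=16: MIN(amount) = -78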